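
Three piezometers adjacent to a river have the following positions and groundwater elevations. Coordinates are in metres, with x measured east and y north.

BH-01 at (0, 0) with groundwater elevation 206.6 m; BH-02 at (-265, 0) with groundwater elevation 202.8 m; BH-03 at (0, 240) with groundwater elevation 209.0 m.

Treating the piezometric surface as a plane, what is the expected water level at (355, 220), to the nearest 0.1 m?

213.9 m

∂h/∂x = (202.8 − 206.6) / (-265 − 0) = +0.01434
∂h/∂y = (209.0 − 206.6) / (240 − 0) = +0.01000
h(355, 220) = 206.6 + (+0.01434)·(355) + (+0.01000)·(220) = 206.6 +5.091 +2.200 = 213.891 m.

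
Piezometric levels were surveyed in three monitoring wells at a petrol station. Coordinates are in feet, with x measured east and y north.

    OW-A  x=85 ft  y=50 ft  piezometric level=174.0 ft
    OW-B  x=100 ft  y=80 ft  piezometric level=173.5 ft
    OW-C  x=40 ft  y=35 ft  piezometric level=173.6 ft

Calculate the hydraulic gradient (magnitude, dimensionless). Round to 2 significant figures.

0.031

Taking OW-A as reference: OW-B−OW-A = (15, 30, -0.5); OW-C−OW-A = (-45, -15, -0.4).
Solve a·Δx + b·Δy = Δh: det = 15·(-15) − (-45)·30 = 1125.
∂h/∂x = [(-0.5)·(-15) − (-0.4)·30] / 1125 = +0.01733
∂h/∂y = [15·(-0.4) − (-45)·(-0.5)] / 1125 = -0.02533
|∇h| = √(0.01733² + -0.02533²) = 0.03069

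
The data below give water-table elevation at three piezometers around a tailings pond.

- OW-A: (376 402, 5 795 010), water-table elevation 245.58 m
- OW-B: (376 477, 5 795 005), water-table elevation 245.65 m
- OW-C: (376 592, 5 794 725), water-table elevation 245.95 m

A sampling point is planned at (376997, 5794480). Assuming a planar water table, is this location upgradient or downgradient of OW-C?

upgradient

Differences from OW-A: to OW-B (Δx, Δy, Δh) = (75, -5, +0.07); to OW-C = (190, -285, +0.37).
Solve a·Δx + b·Δy = Δh: det = 75·(-285) − 190·(-5) = -20425.
∂h/∂x = [(+0.07)·(-285) − (+0.37)·(-5)] / -20425 = +0.0008862
∂h/∂y = [75·(+0.37) − 190·(+0.07)] / -20425 = -0.0007075
Head at (376997, 5794480) = 245.58 + (+0.0008862)·(595) + (-0.0007075)·(-530) = 246.48 m.
That is higher than the 245.95 m at OW-C, so the point is upgradient.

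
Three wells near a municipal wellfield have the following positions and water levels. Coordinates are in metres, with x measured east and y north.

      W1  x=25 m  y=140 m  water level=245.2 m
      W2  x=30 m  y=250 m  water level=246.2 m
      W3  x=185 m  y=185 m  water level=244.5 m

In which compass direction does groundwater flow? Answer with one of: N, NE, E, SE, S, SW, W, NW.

Taking W1 as reference: W2−W1 = (5, 110, +1.0); W3−W1 = (160, 45, -0.7).
Solve a·Δx + b·Δy = Δh: det = 5·45 − 160·110 = -17375.
∂h/∂x = [(+1.0)·45 − (-0.7)·110] / -17375 = -0.007022
∂h/∂y = [5·(-0.7) − 160·(+1.0)] / -17375 = +0.009410
Flow = −∇h = (+0.007022 east, -0.009410 north), which points southeast.

SE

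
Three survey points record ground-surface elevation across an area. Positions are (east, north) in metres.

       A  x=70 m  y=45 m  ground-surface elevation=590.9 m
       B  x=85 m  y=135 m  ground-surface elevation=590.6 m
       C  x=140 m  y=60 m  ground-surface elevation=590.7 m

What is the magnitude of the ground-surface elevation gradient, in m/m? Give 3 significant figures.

0.00370 m/m

Taking A as reference: B−A = (15, 90, -0.3); C−A = (70, 15, -0.2).
Solve a·Δx + b·Δy = Δz: det = 15·15 − 70·90 = -6075.
∂z/∂x = [(-0.3)·15 − (-0.2)·90] / -6075 = -0.002222
∂z/∂y = [15·(-0.2) − 70·(-0.3)] / -6075 = -0.002963
|∇f| = √(-0.002222² + -0.002963²) = 0.003704 m/m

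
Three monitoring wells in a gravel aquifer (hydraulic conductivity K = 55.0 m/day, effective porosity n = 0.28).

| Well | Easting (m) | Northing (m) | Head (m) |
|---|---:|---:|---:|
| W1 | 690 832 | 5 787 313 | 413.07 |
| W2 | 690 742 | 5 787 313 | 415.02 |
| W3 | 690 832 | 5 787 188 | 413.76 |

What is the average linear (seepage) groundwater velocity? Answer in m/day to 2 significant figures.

∂h/∂x = (415.02 − 413.07) / (690742 − 690832) = -0.02167
∂h/∂y = (413.76 − 413.07) / (5787188 − 5787313) = -0.005520
|∇h| = √(-0.02167² + -0.005520²) = 0.02236
Seepage velocity v = K·i/n = 55.0 × 0.02236 / 0.28 = 4.392 m/day.

4.4 m/day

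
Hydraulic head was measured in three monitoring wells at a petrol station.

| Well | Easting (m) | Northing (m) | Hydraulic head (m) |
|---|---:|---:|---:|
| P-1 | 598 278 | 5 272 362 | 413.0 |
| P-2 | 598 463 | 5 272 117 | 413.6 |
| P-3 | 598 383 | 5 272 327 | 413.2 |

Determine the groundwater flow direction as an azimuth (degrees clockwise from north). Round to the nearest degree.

313°

With h = a·x + b·y + c and P-1 as origin, the differences give:
  185·a + (-245)·b = +0.6
  105·a + (-35)·b = +0.2
Eliminate b (×(-35) and ×(-245), subtract): 19250·a = 28.00 → a = ∂h/∂x = +0.001455
Back-substitute: b = ∂h/∂y = -0.001351.
Flow direction (−∇h) has components (-0.001455 E, +0.001351 N).
Azimuth = atan2(E, N) = atan2(-0.001455, +0.001351) = 312.9° ≈ 313°.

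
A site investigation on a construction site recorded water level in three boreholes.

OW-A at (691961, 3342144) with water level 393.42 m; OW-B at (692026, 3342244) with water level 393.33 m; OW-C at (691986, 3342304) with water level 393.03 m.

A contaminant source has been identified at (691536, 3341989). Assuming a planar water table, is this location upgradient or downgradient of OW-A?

downgradient

With h = a·x + b·y + c and OW-A as origin, the differences give:
  65·a + 100·b = -0.09
  25·a + 160·b = -0.39
Eliminate b (×160 and ×100, subtract): 7900·a = 24.600 → a = ∂h/∂x = +0.003114
Back-substitute: b = ∂h/∂y = -0.002924.
Head at (691536, 3341989) = 393.42 + (+0.003114)·(-425) + (-0.002924)·(-155) = 392.55 m.
That is lower than the 393.42 m at OW-A, so the point is downgradient.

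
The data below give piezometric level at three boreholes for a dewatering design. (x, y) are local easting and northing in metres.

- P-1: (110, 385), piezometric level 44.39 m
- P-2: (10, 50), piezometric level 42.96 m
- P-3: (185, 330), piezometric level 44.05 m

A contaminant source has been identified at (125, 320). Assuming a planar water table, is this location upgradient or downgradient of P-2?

upgradient

Differences from P-1: to P-2 (Δx, Δy, Δh) = (-100, -335, -1.43); to P-3 = (75, -55, -0.34).
Solve a·Δx + b·Δy = Δh: det = (-100)·(-55) − 75·(-335) = 30625.
∂h/∂x = [(-1.43)·(-55) − (-0.34)·(-335)] / 30625 = -0.001151
∂h/∂y = [(-100)·(-0.34) − 75·(-1.43)] / 30625 = +0.004612
Head at (125, 320) = 44.39 + (-0.001151)·(15) + (+0.004612)·(-65) = 44.07 m.
That is higher than the 42.96 m at P-2, so the point is upgradient.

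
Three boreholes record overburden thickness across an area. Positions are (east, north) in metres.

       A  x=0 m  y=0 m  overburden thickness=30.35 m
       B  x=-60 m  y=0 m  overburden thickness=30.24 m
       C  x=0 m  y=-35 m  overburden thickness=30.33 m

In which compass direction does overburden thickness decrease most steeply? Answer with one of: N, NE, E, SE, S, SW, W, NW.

∂d/∂x = (30.24 − 30.35) / (-60 − 0) = +0.001833
∂d/∂y = (30.33 − 30.35) / (-35 − 0) = +0.0005714
Steepest decrease is along −∇f = (-0.001833 E, -0.0005714 N) → west.

W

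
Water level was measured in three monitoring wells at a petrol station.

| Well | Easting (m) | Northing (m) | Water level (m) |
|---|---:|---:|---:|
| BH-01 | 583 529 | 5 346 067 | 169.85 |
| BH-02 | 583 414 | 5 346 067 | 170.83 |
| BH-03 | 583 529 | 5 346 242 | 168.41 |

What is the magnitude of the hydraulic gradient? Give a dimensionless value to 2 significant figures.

0.012

∂h/∂x = (170.83 − 169.85) / (583414 − 583529) = -0.008522
∂h/∂y = (168.41 − 169.85) / (5346242 − 5346067) = -0.008229
|∇h| = √(-0.008522² + -0.008229²) = 0.01185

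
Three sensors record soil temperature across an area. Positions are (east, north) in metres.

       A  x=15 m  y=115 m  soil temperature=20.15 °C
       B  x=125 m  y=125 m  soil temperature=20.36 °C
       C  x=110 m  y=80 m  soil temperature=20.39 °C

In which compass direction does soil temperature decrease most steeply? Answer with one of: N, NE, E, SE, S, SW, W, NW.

NW

Differences from A: to B (Δx, Δy, Δh) = (110, 10, +0.21); to C = (95, -35, +0.24).
Solve a·Δx + b·Δy = ΔT: det = 110·(-35) − 95·10 = -4800.
∂T/∂x = [(+0.21)·(-35) − (+0.24)·10] / -4800 = +0.002031
∂T/∂y = [110·(+0.24) − 95·(+0.21)] / -4800 = -0.001344
Steepest decrease is along −∇f = (-0.002031 E, +0.001344 N) → northwest.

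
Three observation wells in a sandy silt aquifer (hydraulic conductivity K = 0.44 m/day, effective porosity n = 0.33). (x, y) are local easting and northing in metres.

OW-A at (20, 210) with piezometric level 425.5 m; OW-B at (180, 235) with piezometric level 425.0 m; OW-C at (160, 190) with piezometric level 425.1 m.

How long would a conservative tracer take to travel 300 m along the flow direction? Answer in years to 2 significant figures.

With h = a·x + b·y + c and OW-A as origin, the differences give:
  160·a + 25·b = -0.5
  140·a + (-20)·b = -0.4
Eliminate b (×(-20) and ×25, subtract): -6700·a = 20.00 → a = ∂h/∂x = -0.002985
Back-substitute: b = ∂h/∂y = -0.0008955.
|∇h| = √(-0.002985² + -0.0008955²) = 0.003116
Seepage velocity v = K·i/n = 0.44 × 0.003116 / 0.33 = 0.004155 m/day.
t = 300 / 0.004155 = 7.22e+04 days = 198 years.

200 years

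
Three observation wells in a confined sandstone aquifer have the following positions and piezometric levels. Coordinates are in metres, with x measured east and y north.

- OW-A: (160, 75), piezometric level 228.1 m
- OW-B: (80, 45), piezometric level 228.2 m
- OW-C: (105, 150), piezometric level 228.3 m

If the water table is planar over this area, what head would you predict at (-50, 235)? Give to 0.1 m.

228.7 m

With h = a·x + b·y + c and OW-A as origin, the differences give:
  (-80)·a + (-30)·b = +0.1
  (-55)·a + 75·b = +0.2
Eliminate b (×75 and ×(-30), subtract): -7650·a = 13.50 → a = ∂h/∂x = -0.001765
Back-substitute: b = ∂h/∂y = +0.001373.
h(-50, 235) = 228.1 + (-0.001765)·(-210) + (+0.001373)·(160) = 228.1 +0.371 +0.220 = 228.690 m.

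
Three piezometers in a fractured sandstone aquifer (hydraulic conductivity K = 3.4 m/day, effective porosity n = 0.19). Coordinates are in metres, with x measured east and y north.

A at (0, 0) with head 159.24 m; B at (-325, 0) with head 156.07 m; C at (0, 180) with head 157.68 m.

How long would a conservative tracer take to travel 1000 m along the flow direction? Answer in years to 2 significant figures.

∂h/∂x = (156.07 − 159.24) / (-325 − 0) = +0.009754
∂h/∂y = (157.68 − 159.24) / (180 − 0) = -0.008667
|∇h| = √(0.009754² + -0.008667²) = 0.01305
Seepage velocity v = K·i/n = 3.4 × 0.01305 / 0.19 = 0.2335 m/day.
t = 1000 / 0.2335 = 4283 days = 11.7 years.

12 years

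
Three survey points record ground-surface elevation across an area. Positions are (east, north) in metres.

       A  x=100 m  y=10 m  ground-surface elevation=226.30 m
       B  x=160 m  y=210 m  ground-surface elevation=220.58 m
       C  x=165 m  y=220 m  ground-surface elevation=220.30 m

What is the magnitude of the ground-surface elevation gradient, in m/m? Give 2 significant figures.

0.030 m/m

With z = a·x + b·y + c and A as origin, the differences give:
  60·a + 200·b = -5.72
  65·a + 210·b = -6.00
Eliminate b (×210 and ×200, subtract): -400·a = -1.200 → a = ∂z/∂x = +0.003000
Back-substitute: b = ∂z/∂y = -0.02950.
|∇f| = √(0.003000² + -0.02950²) = 0.02965 m/m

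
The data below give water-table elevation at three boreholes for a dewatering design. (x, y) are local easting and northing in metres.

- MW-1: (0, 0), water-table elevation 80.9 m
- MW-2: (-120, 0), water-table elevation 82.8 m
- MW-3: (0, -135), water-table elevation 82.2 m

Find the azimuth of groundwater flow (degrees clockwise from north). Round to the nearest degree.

∂h/∂x = (82.8 − 80.9) / (-120 − 0) = -0.01583
∂h/∂y = (82.2 − 80.9) / (-135 − 0) = -0.009630
Flow direction (−∇h) has components (+0.01583 E, +0.009630 N).
Azimuth = atan2(E, N) = atan2(+0.01583, +0.009630) = 58.7° ≈ 059°.

059°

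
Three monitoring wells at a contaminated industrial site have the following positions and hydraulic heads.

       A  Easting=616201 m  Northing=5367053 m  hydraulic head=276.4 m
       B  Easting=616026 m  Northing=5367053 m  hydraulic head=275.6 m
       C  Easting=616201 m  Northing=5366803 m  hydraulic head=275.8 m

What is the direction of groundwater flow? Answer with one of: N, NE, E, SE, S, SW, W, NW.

SW

∂h/∂x = (275.6 − 276.4) / (616026 − 616201) = +0.004571
∂h/∂y = (275.8 − 276.4) / (5366803 − 5367053) = +0.002400
Flow = −∇h = (-0.004571 east, -0.002400 north), which points southwest.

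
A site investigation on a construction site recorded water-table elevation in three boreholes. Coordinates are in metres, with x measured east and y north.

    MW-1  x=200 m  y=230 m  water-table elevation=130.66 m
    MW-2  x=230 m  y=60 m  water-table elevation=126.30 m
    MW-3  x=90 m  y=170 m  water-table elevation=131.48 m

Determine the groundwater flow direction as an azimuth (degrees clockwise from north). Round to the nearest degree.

Differences from MW-1: to MW-2 (Δx, Δy, Δh) = (30, -170, -4.36); to MW-3 = (-110, -60, +0.82).
Solve a·Δx + b·Δy = Δh: det = 30·(-60) − (-110)·(-170) = -20500.
∂h/∂x = [(-4.36)·(-60) − (+0.82)·(-170)] / -20500 = -0.01956
∂h/∂y = [30·(+0.82) − (-110)·(-4.36)] / -20500 = +0.02220
Flow direction (−∇h) has components (+0.01956 E, -0.02220 N).
Azimuth = atan2(E, N) = atan2(+0.01956, -0.02220) = 138.6° ≈ 139°.

139°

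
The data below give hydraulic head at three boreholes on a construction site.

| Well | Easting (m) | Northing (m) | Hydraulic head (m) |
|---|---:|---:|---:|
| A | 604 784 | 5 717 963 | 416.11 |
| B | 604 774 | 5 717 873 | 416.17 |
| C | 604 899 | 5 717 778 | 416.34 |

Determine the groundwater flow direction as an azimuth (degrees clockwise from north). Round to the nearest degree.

314°

With h = a·x + b·y + c and A as origin, the differences give:
  (-10)·a + (-90)·b = +0.06
  115·a + (-185)·b = +0.23
Eliminate b (×(-185) and ×(-90), subtract): 12200·a = 9.600 → a = ∂h/∂x = +0.0007869
Back-substitute: b = ∂h/∂y = -0.0007541.
Flow direction (−∇h) has components (-0.0007869 E, +0.0007541 N).
Azimuth = atan2(E, N) = atan2(-0.0007869, +0.0007541) = 313.8° ≈ 314°.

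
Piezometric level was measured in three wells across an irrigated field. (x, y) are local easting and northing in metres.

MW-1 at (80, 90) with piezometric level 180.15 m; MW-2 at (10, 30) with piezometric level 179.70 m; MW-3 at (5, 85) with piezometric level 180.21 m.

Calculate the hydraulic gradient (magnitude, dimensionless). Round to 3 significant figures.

0.00925

Taking MW-1 as reference: MW-2−MW-1 = (-70, -60, -0.45); MW-3−MW-1 = (-75, -5, +0.06).
Determinant of the coordinate differences = (-70)·(-5) − (-75)·(-60) = -4150.
∂h/∂x = [(-0.45)·(-5) − (+0.06)·(-60)] / -4150 = -0.001410
∂h/∂y = [(-70)·(+0.06) − (-75)·(-0.45)] / -4150 = +0.009145
|∇h| = √(-0.001410² + 0.009145²) = 0.009253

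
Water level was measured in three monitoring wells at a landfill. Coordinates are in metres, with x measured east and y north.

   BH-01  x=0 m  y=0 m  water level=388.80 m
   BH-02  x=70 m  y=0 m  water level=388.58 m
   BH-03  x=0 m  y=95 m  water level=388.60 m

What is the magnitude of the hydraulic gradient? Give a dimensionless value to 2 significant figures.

∂h/∂x = (388.58 − 388.80) / (70 − 0) = -0.003143
∂h/∂y = (388.60 − 388.80) / (95 − 0) = -0.002105
|∇h| = √(-0.003143² + -0.002105²) = 0.003783

0.0038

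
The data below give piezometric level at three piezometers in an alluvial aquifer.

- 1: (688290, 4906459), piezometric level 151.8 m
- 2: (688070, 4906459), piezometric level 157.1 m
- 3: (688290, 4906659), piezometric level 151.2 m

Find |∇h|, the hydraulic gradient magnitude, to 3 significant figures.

0.0243

∂h/∂x = (157.1 − 151.8) / (688070 − 688290) = -0.02409
∂h/∂y = (151.2 − 151.8) / (4906659 − 4906459) = -0.003000
|∇h| = √(-0.02409² + -0.003000²) = 0.02428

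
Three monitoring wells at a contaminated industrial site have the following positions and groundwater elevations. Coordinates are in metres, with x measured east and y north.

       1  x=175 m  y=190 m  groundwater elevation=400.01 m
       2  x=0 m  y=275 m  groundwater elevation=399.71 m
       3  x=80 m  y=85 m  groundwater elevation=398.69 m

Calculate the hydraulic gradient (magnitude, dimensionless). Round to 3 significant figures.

With h = a·x + b·y + c and 1 as origin, the differences give:
  (-175)·a + 85·b = -0.30
  (-95)·a + (-105)·b = -1.32
Eliminate b (×(-105) and ×85, subtract): 26450·a = 143.700 → a = ∂h/∂x = +0.005433
Back-substitute: b = ∂h/∂y = +0.007656.
|∇h| = √(0.005433² + 0.007656²) = 0.009388

0.00939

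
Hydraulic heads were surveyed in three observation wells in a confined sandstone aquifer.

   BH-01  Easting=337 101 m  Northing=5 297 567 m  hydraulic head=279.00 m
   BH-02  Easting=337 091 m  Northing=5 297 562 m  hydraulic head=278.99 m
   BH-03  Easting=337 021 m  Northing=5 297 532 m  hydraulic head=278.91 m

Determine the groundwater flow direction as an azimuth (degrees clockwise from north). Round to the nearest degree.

Taking BH-01 as reference: BH-02−BH-01 = (-10, -5, -0.01); BH-03−BH-01 = (-80, -35, -0.09).
Determinant of the coordinate differences = (-10)·(-35) − (-80)·(-5) = -50.
∂h/∂x = [(-0.01)·(-35) − (-0.09)·(-5)] / -50 = +0.002000
∂h/∂y = [(-10)·(-0.09) − (-80)·(-0.01)] / -50 = -0.002000
Flow direction (−∇h) has components (-0.002000 E, +0.002000 N).
Azimuth = atan2(E, N) = atan2(-0.002000, +0.002000) = 315.0° ≈ 315°.

315°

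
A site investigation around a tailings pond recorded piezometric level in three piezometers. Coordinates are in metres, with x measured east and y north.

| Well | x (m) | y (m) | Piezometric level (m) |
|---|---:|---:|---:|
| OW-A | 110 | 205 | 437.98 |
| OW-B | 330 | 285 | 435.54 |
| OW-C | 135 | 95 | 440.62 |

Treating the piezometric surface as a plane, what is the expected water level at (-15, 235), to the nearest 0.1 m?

437.5 m

With h = a·x + b·y + c and OW-A as origin, the differences give:
  220·a + 80·b = -2.44
  25·a + (-110)·b = +2.64
Eliminate b (×(-110) and ×80, subtract): -26200·a = 57.200 → a = ∂h/∂x = -0.002183
Back-substitute: b = ∂h/∂y = -0.02450.
h(-15, 235) = 437.98 + (-0.002183)·(-125) + (-0.02450)·(30) = 437.98 +0.273 -0.735 = 437.518 m.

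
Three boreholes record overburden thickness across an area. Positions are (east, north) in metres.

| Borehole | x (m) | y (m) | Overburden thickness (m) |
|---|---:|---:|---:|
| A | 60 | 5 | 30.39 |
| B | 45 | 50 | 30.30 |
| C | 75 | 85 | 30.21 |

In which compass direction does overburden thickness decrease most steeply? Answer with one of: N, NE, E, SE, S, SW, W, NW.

With d = a·x + b·y + c and A as origin, the differences give:
  (-15)·a + 45·b = -0.09
  15·a + 80·b = -0.18
Eliminate b (×80 and ×45, subtract): -1875·a = 0.900 → a = ∂d/∂x = -0.0004800
Back-substitute: b = ∂d/∂y = -0.002160.
Steepest decrease is along −∇f = (+0.0004800 E, +0.002160 N) → north.

N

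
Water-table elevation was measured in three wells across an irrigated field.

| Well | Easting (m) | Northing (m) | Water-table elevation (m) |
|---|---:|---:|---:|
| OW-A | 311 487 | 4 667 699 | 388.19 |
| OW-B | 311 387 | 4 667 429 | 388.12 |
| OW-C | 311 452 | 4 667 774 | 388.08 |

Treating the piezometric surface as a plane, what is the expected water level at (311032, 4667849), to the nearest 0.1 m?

387.2 m

Taking OW-A as reference: OW-B−OW-A = (-100, -270, -0.07); OW-C−OW-A = (-35, 75, -0.11).
Determinant of the coordinate differences = (-100)·75 − (-35)·(-270) = -16950.
∂h/∂x = [(-0.07)·75 − (-0.11)·(-270)] / -16950 = +0.002062
∂h/∂y = [(-100)·(-0.11) − (-35)·(-0.07)] / -16950 = -0.0005044
h(311032, 4667849) = 388.19 + (+0.002062)·(-455) + (-0.0005044)·(150) = 388.19 -0.938 -0.076 = 387.176 m.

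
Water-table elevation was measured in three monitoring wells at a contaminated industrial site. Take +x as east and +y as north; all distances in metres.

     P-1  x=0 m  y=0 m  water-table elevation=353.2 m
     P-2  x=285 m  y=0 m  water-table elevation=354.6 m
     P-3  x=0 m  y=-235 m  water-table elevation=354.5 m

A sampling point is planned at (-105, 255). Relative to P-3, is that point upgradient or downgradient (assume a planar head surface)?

∂h/∂x = (354.6 − 353.2) / (285 − 0) = +0.004912
∂h/∂y = (354.5 − 353.2) / (-235 − 0) = -0.005532
Head at (-105, 255) = 353.2 + (+0.004912)·(-105) + (-0.005532)·(255) = 351.27 m.
That is lower than the 354.5 m at P-3, so the point is downgradient.

downgradient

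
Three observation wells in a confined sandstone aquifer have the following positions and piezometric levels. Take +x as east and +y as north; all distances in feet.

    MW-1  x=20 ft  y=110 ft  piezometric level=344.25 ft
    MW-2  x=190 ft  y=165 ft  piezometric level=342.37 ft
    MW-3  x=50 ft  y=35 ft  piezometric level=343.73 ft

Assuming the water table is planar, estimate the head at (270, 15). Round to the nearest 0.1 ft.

With h = a·x + b·y + c and MW-1 as origin, the differences give:
  170·a + 55·b = -1.88
  30·a + (-75)·b = -0.52
Eliminate b (×(-75) and ×55, subtract): -14400·a = 169.600 → a = ∂h/∂x = -0.01178
Back-substitute: b = ∂h/∂y = +0.002222.
h(270, 15) = 344.25 + (-0.01178)·(250) + (+0.002222)·(-95) = 344.25 -2.944 -0.211 = 341.094 ft.

341.1 ft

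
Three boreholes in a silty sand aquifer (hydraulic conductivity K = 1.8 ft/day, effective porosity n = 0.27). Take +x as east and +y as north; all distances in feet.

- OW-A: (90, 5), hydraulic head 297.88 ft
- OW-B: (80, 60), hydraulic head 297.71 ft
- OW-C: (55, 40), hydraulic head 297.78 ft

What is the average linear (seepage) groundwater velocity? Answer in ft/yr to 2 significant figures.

7.7 ft/yr

Differences from OW-A: to OW-B (Δx, Δy, Δh) = (-10, 55, -0.17); to OW-C = (-35, 35, -0.10).
Determinant of the coordinate differences = (-10)·35 − (-35)·55 = 1575.
∂h/∂x = [(-0.17)·35 − (-0.10)·55] / 1575 = -0.0002857
∂h/∂y = [(-10)·(-0.10) − (-35)·(-0.17)] / 1575 = -0.003143
|∇h| = √(-0.0002857² + -0.003143²) = 0.003156
Seepage velocity v = K·i/n = 1.8 × 0.003156 / 0.27 = 0.02104 ft/day = 7.685 ft/yr.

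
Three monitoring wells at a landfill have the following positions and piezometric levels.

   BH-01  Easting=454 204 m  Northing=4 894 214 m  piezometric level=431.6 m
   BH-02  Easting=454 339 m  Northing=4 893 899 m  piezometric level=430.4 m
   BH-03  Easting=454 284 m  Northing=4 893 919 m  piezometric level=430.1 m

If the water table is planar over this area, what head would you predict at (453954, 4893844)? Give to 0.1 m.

426.9 m

Differences from BH-01: to BH-02 (Δx, Δy, Δh) = (135, -315, -1.2); to BH-03 = (80, -295, -1.5).
Solve a·Δx + b·Δy = Δh: det = 135·(-295) − 80·(-315) = -14625.
∂h/∂x = [(-1.2)·(-295) − (-1.5)·(-315)] / -14625 = +0.008103
∂h/∂y = [135·(-1.5) − 80·(-1.2)] / -14625 = +0.007282
h(453954, 4893844) = 431.6 + (+0.008103)·(-250) + (+0.007282)·(-370) = 431.6 -2.026 -2.694 = 426.880 m.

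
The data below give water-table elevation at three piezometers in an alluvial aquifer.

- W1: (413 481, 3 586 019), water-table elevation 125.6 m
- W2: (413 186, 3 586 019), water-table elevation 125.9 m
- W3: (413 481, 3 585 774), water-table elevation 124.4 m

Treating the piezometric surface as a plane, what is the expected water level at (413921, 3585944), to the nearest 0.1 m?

124.8 m

∂h/∂x = (125.9 − 125.6) / (413186 − 413481) = -0.001017
∂h/∂y = (124.4 − 125.6) / (3585774 − 3586019) = +0.004898
h(413921, 3585944) = 125.6 + (-0.001017)·(440) + (+0.004898)·(-75) = 125.6 -0.447 -0.367 = 124.785 m.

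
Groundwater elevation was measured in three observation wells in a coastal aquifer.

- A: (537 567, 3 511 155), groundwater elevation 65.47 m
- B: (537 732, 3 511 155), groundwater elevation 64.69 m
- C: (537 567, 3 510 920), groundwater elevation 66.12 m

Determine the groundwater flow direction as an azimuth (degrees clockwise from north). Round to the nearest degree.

060°

∂h/∂x = (64.69 − 65.47) / (537732 − 537567) = -0.004727
∂h/∂y = (66.12 − 65.47) / (3510920 − 3511155) = -0.002766
Flow direction (−∇h) has components (+0.004727 E, +0.002766 N).
Azimuth = atan2(E, N) = atan2(+0.004727, +0.002766) = 59.7° ≈ 060°.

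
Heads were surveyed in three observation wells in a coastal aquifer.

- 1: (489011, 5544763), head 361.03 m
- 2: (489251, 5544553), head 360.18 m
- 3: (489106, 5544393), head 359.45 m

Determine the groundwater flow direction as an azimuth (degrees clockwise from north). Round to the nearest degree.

With h = a·x + b·y + c and 1 as origin, the differences give:
  240·a + (-210)·b = -0.85
  95·a + (-370)·b = -1.58
Eliminate b (×(-370) and ×(-210), subtract): -68850·a = -17.300 → a = ∂h/∂x = +0.0002513
Back-substitute: b = ∂h/∂y = +0.004335.
Flow direction (−∇h) has components (-0.0002513 E, -0.004335 N).
Azimuth = atan2(E, N) = atan2(-0.0002513, -0.004335) = 183.3° ≈ 183°.

183°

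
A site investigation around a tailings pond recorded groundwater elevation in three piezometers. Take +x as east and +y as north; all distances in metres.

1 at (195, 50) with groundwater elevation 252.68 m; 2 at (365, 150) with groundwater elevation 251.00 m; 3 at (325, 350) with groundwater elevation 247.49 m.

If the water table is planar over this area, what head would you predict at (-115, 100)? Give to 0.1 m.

Differences from 1: to 2 (Δx, Δy, Δh) = (170, 100, -1.68); to 3 = (130, 300, -5.19).
Solve a·Δx + b·Δy = Δh: det = 170·300 − 130·100 = 38000.
∂h/∂x = [(-1.68)·300 − (-5.19)·100] / 38000 = +0.0003947
∂h/∂y = [170·(-5.19) − 130·(-1.68)] / 38000 = -0.01747
h(-115, 100) = 252.68 + (+0.0003947)·(-310) + (-0.01747)·(50) = 252.68 -0.122 -0.874 = 251.684 m.

251.7 m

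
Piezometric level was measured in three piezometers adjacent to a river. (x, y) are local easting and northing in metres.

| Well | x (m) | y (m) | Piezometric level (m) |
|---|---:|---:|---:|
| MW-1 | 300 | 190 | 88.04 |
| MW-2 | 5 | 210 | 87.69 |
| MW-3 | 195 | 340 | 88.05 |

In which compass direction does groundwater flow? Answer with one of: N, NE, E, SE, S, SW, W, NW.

SW

Taking MW-1 as reference: MW-2−MW-1 = (-295, 20, -0.35); MW-3−MW-1 = (-105, 150, +0.01).
Determinant of the coordinate differences = (-295)·150 − (-105)·20 = -42150.
∂h/∂x = [(-0.35)·150 − (+0.01)·20] / -42150 = +0.001250
∂h/∂y = [(-295)·(+0.01) − (-105)·(-0.35)] / -42150 = +0.0009419
Flow = −∇h = (-0.001250 east, -0.0009419 north), which points southwest.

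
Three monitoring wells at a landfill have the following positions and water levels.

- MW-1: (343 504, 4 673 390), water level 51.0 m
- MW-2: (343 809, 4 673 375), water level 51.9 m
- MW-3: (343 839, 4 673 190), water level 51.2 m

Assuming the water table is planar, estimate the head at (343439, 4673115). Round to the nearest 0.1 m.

49.6 m

Differences from MW-1: to MW-2 (Δx, Δy, Δh) = (305, -15, +0.9); to MW-3 = (335, -200, +0.2).
Determinant of the coordinate differences = 305·(-200) − 335·(-15) = -55975.
∂h/∂x = [(+0.9)·(-200) − (+0.2)·(-15)] / -55975 = +0.003162
∂h/∂y = [305·(+0.2) − 335·(+0.9)] / -55975 = +0.004297
h(343439, 4673115) = 51.0 + (+0.003162)·(-65) + (+0.004297)·(-275) = 51.0 -0.206 -1.182 = 49.613 m.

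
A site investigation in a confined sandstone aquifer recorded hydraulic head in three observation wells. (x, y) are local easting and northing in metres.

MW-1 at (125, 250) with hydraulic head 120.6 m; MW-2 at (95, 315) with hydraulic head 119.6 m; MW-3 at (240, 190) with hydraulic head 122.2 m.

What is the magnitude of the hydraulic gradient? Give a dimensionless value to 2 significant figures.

With h = a·x + b·y + c and MW-1 as origin, the differences give:
  (-30)·a + 65·b = -1.0
  115·a + (-60)·b = +1.6
Eliminate b (×(-60) and ×65, subtract): -5675·a = -44.00 → a = ∂h/∂x = +0.007753
Back-substitute: b = ∂h/∂y = -0.01181.
|∇h| = √(0.007753² + -0.01181²) = 0.01413

0.014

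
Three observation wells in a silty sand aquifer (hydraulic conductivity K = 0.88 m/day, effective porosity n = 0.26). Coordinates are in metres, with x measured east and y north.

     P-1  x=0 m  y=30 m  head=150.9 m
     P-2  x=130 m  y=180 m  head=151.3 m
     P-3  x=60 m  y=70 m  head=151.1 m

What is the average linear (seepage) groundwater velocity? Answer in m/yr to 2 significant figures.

Three-point gradient (reference P-1): Δ to P-2 = (130, 150, +0.4), Δ to P-3 = (60, 40, +0.2).
∂h/∂x = +0.003684, ∂h/∂y = -0.0005263 (det = -3800).
|∇h| = √(0.003684² + -0.0005263²) = 0.003721
Seepage velocity v = K·i/n = 0.88 × 0.003721 / 0.26 = 0.01259 m/day = 4.598 m/yr.

4.6 m/yr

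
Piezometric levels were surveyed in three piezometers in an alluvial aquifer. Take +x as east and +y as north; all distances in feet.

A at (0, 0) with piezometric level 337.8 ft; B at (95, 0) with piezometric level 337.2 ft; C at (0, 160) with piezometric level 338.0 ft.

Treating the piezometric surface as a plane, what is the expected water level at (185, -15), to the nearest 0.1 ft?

336.6 ft

∂h/∂x = (337.2 − 337.8) / (95 − 0) = -0.006316
∂h/∂y = (338.0 − 337.8) / (160 − 0) = +0.001250
h(185, -15) = 337.8 + (-0.006316)·(185) + (+0.001250)·(-15) = 337.8 -1.168 -0.019 = 336.613 ft.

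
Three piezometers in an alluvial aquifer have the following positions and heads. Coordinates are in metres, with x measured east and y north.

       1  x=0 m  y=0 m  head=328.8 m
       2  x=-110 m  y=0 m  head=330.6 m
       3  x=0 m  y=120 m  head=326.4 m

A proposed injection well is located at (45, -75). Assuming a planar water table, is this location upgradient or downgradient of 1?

∂h/∂x = (330.6 − 328.8) / (-110 − 0) = -0.01636
∂h/∂y = (326.4 − 328.8) / (120 − 0) = -0.02000
Head at (45, -75) = 328.8 + (-0.01636)·(45) + (-0.02000)·(-75) = 329.56 m.
That is higher than the 328.8 m at 1, so the point is upgradient.

upgradient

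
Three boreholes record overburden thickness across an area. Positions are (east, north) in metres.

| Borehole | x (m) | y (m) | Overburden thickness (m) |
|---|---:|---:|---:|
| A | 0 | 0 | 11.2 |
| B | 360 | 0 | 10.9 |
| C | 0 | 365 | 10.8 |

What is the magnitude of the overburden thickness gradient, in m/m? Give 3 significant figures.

0.00138 m/m

∂d/∂x = (10.9 − 11.2) / (360 − 0) = -0.0008333
∂d/∂y = (10.8 − 11.2) / (365 − 0) = -0.001096
|∇f| = √(-0.0008333² + -0.001096²) = 0.001377 m/m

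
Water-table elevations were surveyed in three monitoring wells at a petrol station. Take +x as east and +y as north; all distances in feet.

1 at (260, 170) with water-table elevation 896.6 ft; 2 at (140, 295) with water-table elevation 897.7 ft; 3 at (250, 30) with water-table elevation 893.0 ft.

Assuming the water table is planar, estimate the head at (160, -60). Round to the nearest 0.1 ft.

Taking 1 as reference: 2−1 = (-120, 125, +1.1); 3−1 = (-10, -140, -3.6).
Determinant of the coordinate differences = (-120)·(-140) − (-10)·125 = 18050.
∂h/∂x = [(+1.1)·(-140) − (-3.6)·125] / 18050 = +0.01640
∂h/∂y = [(-120)·(-3.6) − (-10)·(+1.1)] / 18050 = +0.02454
h(160, -60) = 896.6 + (+0.01640)·(-100) + (+0.02454)·(-230) = 896.6 -1.640 -5.645 = 889.315 ft.

889.3 ft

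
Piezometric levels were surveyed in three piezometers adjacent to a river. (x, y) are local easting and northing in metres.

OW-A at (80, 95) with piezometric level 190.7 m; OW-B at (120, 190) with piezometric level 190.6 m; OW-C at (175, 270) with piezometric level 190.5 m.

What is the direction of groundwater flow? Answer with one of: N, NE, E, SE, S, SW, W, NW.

NE

Taking OW-A as reference: OW-B−OW-A = (40, 95, -0.1); OW-C−OW-A = (95, 175, -0.2).
Solve a·Δx + b·Δy = Δh: det = 40·175 − 95·95 = -2025.
∂h/∂x = [(-0.1)·175 − (-0.2)·95] / -2025 = -0.0007407
∂h/∂y = [40·(-0.2) − 95·(-0.1)] / -2025 = -0.0007407
Flow = −∇h = (+0.0007407 east, +0.0007407 north), which points northeast.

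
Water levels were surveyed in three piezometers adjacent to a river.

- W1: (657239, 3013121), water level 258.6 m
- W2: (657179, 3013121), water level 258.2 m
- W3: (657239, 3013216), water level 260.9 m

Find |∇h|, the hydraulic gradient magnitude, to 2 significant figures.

0.025

∂h/∂x = (258.2 − 258.6) / (657179 − 657239) = +0.006667
∂h/∂y = (260.9 − 258.6) / (3013216 − 3013121) = +0.02421
|∇h| = √(0.006667² + 0.02421²) = 0.02511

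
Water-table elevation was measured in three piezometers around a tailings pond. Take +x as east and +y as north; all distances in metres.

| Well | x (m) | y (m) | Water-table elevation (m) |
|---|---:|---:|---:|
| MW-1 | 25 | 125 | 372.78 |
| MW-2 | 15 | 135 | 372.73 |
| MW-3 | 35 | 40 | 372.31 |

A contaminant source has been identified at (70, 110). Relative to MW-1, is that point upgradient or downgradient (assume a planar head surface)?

Taking MW-1 as reference: MW-2−MW-1 = (-10, 10, -0.05); MW-3−MW-1 = (10, -85, -0.47).
Determinant of the coordinate differences = (-10)·(-85) − 10·10 = 750.
∂h/∂x = [(-0.05)·(-85) − (-0.47)·10] / 750 = +0.01193
∂h/∂y = [(-10)·(-0.47) − 10·(-0.05)] / 750 = +0.006933
Head at (70, 110) = 372.78 + (+0.01193)·(45) + (+0.006933)·(-15) = 373.21 m.
That is higher than the 372.78 m at MW-1, so the point is upgradient.

upgradient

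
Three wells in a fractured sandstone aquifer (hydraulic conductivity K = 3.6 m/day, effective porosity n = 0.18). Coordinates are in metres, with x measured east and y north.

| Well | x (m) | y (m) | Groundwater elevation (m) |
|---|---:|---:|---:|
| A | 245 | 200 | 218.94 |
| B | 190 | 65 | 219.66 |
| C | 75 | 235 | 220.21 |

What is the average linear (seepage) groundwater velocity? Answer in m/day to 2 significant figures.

0.16 m/day

With h = a·x + b·y + c and A as origin, the differences give:
  (-55)·a + (-135)·b = +0.72
  (-170)·a + 35·b = +1.27
Eliminate b (×35 and ×(-135), subtract): -24875·a = 196.650 → a = ∂h/∂x = -0.007906
Back-substitute: b = ∂h/∂y = -0.002113.
|∇h| = √(-0.007906² + -0.002113²) = 0.008183
Seepage velocity v = K·i/n = 3.6 × 0.008183 / 0.18 = 0.1637 m/day.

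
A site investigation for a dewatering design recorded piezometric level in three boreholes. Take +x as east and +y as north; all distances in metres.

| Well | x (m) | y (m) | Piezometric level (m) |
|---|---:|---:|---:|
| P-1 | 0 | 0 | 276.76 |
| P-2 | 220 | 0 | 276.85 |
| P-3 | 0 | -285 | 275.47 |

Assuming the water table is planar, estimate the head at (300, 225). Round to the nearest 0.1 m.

277.9 m

∂h/∂x = (276.85 − 276.76) / (220 − 0) = +0.0004091
∂h/∂y = (275.47 − 276.76) / (-285 − 0) = +0.004526
h(300, 225) = 276.76 + (+0.0004091)·(300) + (+0.004526)·(225) = 276.76 +0.123 +1.018 = 277.901 m.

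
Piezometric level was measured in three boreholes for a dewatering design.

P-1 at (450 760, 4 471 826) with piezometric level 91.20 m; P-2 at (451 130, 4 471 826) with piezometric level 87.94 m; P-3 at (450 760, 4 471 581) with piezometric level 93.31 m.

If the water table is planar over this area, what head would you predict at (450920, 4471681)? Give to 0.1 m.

∂h/∂x = (87.94 − 91.20) / (451130 − 450760) = -0.008811
∂h/∂y = (93.31 − 91.20) / (4471581 − 4471826) = -0.008612
h(450920, 4471681) = 91.20 + (-0.008811)·(160) + (-0.008612)·(-145) = 91.20 -1.410 +1.249 = 91.039 m.

91.0 m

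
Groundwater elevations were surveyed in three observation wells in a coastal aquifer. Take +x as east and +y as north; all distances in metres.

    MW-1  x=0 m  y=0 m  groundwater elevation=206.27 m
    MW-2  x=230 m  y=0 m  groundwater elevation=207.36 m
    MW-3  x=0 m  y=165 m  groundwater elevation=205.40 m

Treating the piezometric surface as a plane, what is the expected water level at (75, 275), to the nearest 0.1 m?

∂h/∂x = (207.36 − 206.27) / (230 − 0) = +0.004739
∂h/∂y = (205.40 − 206.27) / (165 − 0) = -0.005273
h(75, 275) = 206.27 + (+0.004739)·(75) + (-0.005273)·(275) = 206.27 +0.355 -1.450 = 205.175 m.

205.2 m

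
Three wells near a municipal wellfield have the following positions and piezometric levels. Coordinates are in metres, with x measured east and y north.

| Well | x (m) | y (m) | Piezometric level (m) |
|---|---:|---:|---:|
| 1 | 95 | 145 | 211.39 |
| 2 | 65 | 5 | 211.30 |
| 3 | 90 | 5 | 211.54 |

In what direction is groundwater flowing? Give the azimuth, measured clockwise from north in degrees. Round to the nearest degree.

278°

Differences from 1: to 2 (Δx, Δy, Δh) = (-30, -140, -0.09); to 3 = (-5, -140, +0.15).
Solve a·Δx + b·Δy = Δh: det = (-30)·(-140) − (-5)·(-140) = 3500.
∂h/∂x = [(-0.09)·(-140) − (+0.15)·(-140)] / 3500 = +0.009600
∂h/∂y = [(-30)·(+0.15) − (-5)·(-0.09)] / 3500 = -0.001414
Flow direction (−∇h) has components (-0.009600 E, +0.001414 N).
Azimuth = atan2(E, N) = atan2(-0.009600, +0.001414) = 278.4° ≈ 278°.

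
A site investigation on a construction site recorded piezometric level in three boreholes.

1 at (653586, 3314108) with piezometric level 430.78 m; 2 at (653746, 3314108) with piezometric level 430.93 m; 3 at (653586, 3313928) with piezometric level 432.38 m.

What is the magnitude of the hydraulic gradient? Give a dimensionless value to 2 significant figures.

0.0089

∂h/∂x = (430.93 − 430.78) / (653746 − 653586) = +0.0009375
∂h/∂y = (432.38 − 430.78) / (3313928 − 3314108) = -0.008889
|∇h| = √(0.0009375² + -0.008889²) = 0.008938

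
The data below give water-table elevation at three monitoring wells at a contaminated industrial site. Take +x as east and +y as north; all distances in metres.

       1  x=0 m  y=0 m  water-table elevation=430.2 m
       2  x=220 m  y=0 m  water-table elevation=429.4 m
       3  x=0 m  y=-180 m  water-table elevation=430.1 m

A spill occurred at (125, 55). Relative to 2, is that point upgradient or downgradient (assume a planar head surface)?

upgradient

∂h/∂x = (429.4 − 430.2) / (220 − 0) = -0.003636
∂h/∂y = (430.1 − 430.2) / (-180 − 0) = +0.0005556
Head at (125, 55) = 430.2 + (-0.003636)·(125) + (+0.0005556)·(55) = 429.78 m.
That is higher than the 429.4 m at 2, so the point is upgradient.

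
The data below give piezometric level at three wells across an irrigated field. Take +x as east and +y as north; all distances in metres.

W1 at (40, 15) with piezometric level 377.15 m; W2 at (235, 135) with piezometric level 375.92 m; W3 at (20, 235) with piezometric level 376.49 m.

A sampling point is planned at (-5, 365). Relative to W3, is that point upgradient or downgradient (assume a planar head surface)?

downgradient

With h = a·x + b·y + c and W1 as origin, the differences give:
  195·a + 120·b = -1.23
  (-20)·a + 220·b = -0.66
Eliminate b (×220 and ×120, subtract): 45300·a = -191.400 → a = ∂h/∂x = -0.004225
Back-substitute: b = ∂h/∂y = -0.003384.
Head at (-5, 365) = 377.15 + (-0.004225)·(-45) + (-0.003384)·(350) = 376.16 m.
That is lower than the 376.49 m at W3, so the point is downgradient.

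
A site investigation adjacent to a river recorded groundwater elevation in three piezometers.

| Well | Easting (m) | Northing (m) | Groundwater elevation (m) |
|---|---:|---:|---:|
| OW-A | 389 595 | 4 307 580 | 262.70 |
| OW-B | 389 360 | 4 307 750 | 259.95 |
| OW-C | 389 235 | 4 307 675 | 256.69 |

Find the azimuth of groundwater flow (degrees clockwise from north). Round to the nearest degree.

241°

Differences from OW-A: to OW-B (Δx, Δy, Δh) = (-235, 170, -2.75); to OW-C = (-360, 95, -6.01).
Solve a·Δx + b·Δy = Δh: det = (-235)·95 − (-360)·170 = 38875.
∂h/∂x = [(-2.75)·95 − (-6.01)·170] / 38875 = +0.01956
∂h/∂y = [(-235)·(-6.01) − (-360)·(-2.75)] / 38875 = +0.01086
Flow direction (−∇h) has components (-0.01956 E, -0.01086 N).
Azimuth = atan2(E, N) = atan2(-0.01956, -0.01086) = 241.0° ≈ 241°.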